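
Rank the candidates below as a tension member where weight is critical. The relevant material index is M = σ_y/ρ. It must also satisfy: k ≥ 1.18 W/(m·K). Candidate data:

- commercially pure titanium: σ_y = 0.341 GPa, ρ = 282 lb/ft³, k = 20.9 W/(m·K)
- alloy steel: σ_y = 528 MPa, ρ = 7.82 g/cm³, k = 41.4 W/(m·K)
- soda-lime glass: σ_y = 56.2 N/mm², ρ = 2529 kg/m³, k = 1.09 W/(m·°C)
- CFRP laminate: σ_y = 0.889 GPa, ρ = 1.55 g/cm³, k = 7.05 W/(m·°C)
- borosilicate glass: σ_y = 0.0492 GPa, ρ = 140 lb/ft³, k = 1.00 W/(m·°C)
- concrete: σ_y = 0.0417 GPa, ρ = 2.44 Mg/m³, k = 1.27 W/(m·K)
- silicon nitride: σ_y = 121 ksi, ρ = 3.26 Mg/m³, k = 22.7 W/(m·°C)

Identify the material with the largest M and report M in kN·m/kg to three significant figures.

CFRP laminate, M = 574 kN·m/kg

Screen on constraints: k ≥ 1.18 W/(m·K). Survivors: commercially pure titanium, alloy steel, CFRP laminate, concrete, silicon nitride.
Convert each candidate to consistent units, then evaluate M:
  commercially pure titanium: σ_y = 341.0 MPa, ρ = 4517 kg/m³
  alloy steel: σ_y = 528.0 MPa, ρ = 7820 kg/m³
  CFRP laminate: σ_y = 889.0 MPa, ρ = 1550 kg/m³
  concrete: σ_y = 41.70 MPa, ρ = 2440 kg/m³
  silicon nitride: σ_y = 834.3 MPa, ρ = 3260 kg/m³
  CFRP laminate: M = 574 kN·m/kg
  silicon nitride: M = 256 kN·m/kg
  commercially pure titanium: M = 75.5 kN·m/kg
  alloy steel: M = 67.5 kN·m/kg
  concrete: M = 17.1 kN·m/kg
CFRP laminate ranks first.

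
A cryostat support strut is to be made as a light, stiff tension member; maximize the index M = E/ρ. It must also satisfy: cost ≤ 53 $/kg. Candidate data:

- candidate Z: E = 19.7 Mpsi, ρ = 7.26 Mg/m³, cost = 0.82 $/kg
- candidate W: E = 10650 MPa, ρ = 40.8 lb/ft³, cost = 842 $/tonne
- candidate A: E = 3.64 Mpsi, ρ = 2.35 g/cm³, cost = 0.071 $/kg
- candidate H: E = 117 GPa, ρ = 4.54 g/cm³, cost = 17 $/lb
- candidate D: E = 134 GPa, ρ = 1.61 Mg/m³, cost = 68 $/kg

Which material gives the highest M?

Screen on constraints: cost ≤ 53 $/kg. Survivors: candidate Z, candidate W, candidate A, candidate H.
After converting to SI:
  candidate Z: E = 135.8 GPa, ρ = 7260 kg/m³
  candidate W: E = 10.65 GPa, ρ = 653.6 kg/m³
  candidate A: E = 25.10 GPa, ρ = 2350 kg/m³
  candidate H: E = 117.0 GPa, ρ = 4540 kg/m³
  candidate H: M = 25.8 MN·m/kg
  candidate Z: M = 18.7 MN·m/kg
  candidate W: M = 16.3 MN·m/kg
  candidate A: M = 10.7 MN·m/kg
Highest index: candidate H.

candidate H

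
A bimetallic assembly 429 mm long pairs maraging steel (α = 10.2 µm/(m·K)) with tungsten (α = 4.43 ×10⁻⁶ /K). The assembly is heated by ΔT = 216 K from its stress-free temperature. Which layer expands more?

maraging steel

α(maraging steel) = 10.2×10⁻⁶/K vs α(tungsten) = 4.43×10⁻⁶/K.
Higher α expands more for the same ΔT: maraging steel.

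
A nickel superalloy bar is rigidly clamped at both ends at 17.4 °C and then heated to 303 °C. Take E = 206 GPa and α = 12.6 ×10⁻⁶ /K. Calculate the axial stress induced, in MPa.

ΔT = 285.6 K. Constrained thermal stress σ = E·α·ΔT = 206.0×10³ MPa × 12.6×10⁻⁶ × 285.6 = 741 MPa (compressive).

741 MPa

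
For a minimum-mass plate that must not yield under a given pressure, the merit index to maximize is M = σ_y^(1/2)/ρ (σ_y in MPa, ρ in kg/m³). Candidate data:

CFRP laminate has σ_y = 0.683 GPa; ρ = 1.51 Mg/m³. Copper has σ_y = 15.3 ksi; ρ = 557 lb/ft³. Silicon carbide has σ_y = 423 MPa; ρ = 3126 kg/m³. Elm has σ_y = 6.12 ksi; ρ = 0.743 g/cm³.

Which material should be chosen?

CFRP laminate

Convert each candidate to consistent units, then evaluate M:
  CFRP laminate: σ_y = 683.0 MPa, ρ = 1510 kg/m³
  copper: σ_y = 105.5 MPa, ρ = 8922 kg/m³
  silicon carbide: σ_y = 423.0 MPa, ρ = 3126 kg/m³
  elm: σ_y = 42.20 MPa, ρ = 743.0 kg/m³
  CFRP laminate: M = 17.3×10⁻³
  elm: M = 8.74×10⁻³
  silicon carbide: M = 6.58×10⁻³
  copper: M = 1.15×10⁻³
Highest index: CFRP laminate.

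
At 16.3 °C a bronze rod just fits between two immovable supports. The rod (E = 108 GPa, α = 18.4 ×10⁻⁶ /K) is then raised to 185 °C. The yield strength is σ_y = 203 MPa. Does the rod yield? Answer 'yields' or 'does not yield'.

ΔT = 168.7 K. Constrained thermal stress σ = E·α·ΔT = 108.0×10³ MPa × 18.4×10⁻⁶ × 168.7 = 335 MPa (compressive).
Compare to σ_y = 203 MPa: σ ≥ σ_y, so it yields.

yields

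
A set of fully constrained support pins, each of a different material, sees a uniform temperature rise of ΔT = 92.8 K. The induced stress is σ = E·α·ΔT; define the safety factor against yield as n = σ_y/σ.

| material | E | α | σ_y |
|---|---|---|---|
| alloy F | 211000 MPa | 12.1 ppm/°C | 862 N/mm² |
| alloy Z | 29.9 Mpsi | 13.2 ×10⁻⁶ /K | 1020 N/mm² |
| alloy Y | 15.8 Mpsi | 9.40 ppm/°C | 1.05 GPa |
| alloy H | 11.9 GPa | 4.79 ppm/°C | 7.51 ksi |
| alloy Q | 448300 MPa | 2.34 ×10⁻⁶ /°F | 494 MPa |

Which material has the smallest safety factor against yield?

alloy Q

Converting E to GPa, α to ×10⁻⁶/K, σ_y to MPa, then σ and n for each:
  alloy F: E = 211.0, α = 12.1, σ_y = 862.0 → σ = 237 MPa, n = 3.64
  alloy Z: E = 206.2, α = 13.2, σ_y = 1020 → σ = 253 MPa, n = 4.04
  alloy Y: E = 108.9, α = 9.40, σ_y = 1050 → σ = 95.0 MPa, n = 11.0
  alloy H: E = 11.90, α = 4.79, σ_y = 51.78 → σ = 5.29 MPa, n = 9.79
  alloy Q: E = 448.3, α = 4.21, σ_y = 494.0 → σ = 175 MPa, n = 2.82
The minimum is alloy Q at n = 2.82.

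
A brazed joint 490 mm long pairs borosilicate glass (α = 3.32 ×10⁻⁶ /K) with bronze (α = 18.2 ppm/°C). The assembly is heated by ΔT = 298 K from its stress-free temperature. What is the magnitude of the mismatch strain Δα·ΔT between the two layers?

Δα = |3.32 − 18.2|×10⁻⁶/K = 14.9×10⁻⁶/K.
Mismatch strain = Δα·ΔT = 14.9×10⁻⁶ × 298.0 = 4.43×10⁻³.

4.43×10⁻³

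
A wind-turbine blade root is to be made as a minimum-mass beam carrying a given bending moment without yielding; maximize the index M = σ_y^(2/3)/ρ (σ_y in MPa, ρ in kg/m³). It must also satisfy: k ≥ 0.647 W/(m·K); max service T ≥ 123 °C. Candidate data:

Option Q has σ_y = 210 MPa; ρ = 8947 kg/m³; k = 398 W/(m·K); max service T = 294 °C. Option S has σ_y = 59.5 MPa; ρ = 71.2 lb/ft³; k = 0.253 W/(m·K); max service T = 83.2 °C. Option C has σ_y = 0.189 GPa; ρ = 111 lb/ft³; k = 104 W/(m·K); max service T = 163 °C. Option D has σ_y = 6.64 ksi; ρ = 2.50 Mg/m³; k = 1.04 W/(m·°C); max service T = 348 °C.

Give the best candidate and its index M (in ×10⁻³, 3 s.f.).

Screen on constraints: k ≥ 0.647 W/(m·K); max service T ≥ 123 °C. Survivors: option Q, option C, option D.
After converting to SI:
  option Q: σ_y = 210.0 MPa, ρ = 8947 kg/m³
  option C: σ_y = 189.0 MPa, ρ = 1778 kg/m³
  option D: σ_y = 45.78 MPa, ρ = 2500 kg/m³
  option C: M = 18.5×10⁻³
  option D: M = 5.12×10⁻³
  option Q: M = 3.95×10⁻³
Option C ranks first.

option C, M = 18.5×10⁻³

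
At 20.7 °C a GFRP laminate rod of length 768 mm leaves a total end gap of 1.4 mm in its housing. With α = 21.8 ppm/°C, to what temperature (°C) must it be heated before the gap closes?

α·L₀·ΔT = 1.4 mm ⇒ ΔT = 1.4 / (21.8×10⁻⁶ × 768.0) = 83.62 K.
T = 20.7 + 83.62 = 104.3 °C.

104 °C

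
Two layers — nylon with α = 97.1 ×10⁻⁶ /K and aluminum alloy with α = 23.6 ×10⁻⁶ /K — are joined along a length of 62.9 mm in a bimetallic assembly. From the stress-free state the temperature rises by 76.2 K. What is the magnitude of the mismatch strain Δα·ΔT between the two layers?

5.60×10⁻³

Δα = |97.1 − 23.6|×10⁻⁶/K = 73.5×10⁻⁶/K.
Mismatch strain = Δα·ΔT = 73.5×10⁻⁶ × 76.2 = 5.60×10⁻³.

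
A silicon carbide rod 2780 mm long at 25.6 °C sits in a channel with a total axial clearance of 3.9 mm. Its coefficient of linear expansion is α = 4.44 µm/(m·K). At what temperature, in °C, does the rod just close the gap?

α·L₀·ΔT = 3.9 mm ⇒ ΔT = 3.9 / (4.44×10⁻⁶ × 2780.0) = 316.0 K.
T = 25.6 + 316.0 = 341.6 °C.

342 °C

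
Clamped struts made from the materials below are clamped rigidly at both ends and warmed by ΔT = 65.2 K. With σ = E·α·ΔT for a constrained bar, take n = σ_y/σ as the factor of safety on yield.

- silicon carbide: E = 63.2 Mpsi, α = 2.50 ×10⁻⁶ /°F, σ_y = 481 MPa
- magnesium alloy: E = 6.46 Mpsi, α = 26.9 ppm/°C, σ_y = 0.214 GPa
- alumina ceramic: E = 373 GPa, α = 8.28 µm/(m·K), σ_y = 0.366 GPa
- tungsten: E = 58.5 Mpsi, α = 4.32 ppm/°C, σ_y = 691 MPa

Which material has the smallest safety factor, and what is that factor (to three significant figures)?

alumina ceramic, n = 1.82

Converting E to GPa, α to ×10⁻⁶/K, σ_y to MPa, then σ and n for each:
  silicon carbide: E = 435.7, α = 4.50, σ_y = 481.0 → σ = 128 MPa, n = 3.76
  magnesium alloy: E = 44.54, α = 26.9, σ_y = 214.0 → σ = 78.1 MPa, n = 2.74
  alumina ceramic: E = 373.0, α = 8.28, σ_y = 366.0 → σ = 201 MPa, n = 1.82
  tungsten: E = 403.3, α = 4.32, σ_y = 691.0 → σ = 114 MPa, n = 6.08
Smallest n: alumina ceramic with n = 1.82.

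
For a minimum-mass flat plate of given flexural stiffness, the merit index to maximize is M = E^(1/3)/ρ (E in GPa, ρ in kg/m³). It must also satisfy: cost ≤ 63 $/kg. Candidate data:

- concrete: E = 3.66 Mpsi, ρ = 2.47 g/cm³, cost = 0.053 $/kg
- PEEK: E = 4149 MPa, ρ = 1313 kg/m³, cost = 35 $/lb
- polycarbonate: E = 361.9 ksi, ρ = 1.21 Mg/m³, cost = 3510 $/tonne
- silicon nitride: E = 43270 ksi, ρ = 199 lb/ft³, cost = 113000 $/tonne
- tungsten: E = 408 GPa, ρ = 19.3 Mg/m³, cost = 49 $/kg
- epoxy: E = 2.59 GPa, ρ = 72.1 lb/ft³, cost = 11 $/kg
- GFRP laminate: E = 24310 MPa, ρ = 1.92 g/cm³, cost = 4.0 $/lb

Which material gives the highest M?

Screen on constraints: cost ≤ 63 $/kg. Survivors: concrete, polycarbonate, tungsten, epoxy, GFRP laminate.
Convert each candidate to consistent units, then evaluate M:
  concrete: E = 25.23 GPa, ρ = 2470 kg/m³
  polycarbonate: E = 2.495 GPa, ρ = 1210 kg/m³
  tungsten: E = 408.0 GPa, ρ = 19300 kg/m³
  epoxy: E = 2.590 GPa, ρ = 1155 kg/m³
  GFRP laminate: E = 24.31 GPa, ρ = 1920 kg/m³
  GFRP laminate: M = 1.51×10⁻³
  epoxy: M = 1.19×10⁻³
  concrete: M = 1.19×10⁻³
  polycarbonate: M = 1.12×10⁻³
  tungsten: M = 0.384×10⁻³
GFRP laminate has the largest M.

GFRP laminate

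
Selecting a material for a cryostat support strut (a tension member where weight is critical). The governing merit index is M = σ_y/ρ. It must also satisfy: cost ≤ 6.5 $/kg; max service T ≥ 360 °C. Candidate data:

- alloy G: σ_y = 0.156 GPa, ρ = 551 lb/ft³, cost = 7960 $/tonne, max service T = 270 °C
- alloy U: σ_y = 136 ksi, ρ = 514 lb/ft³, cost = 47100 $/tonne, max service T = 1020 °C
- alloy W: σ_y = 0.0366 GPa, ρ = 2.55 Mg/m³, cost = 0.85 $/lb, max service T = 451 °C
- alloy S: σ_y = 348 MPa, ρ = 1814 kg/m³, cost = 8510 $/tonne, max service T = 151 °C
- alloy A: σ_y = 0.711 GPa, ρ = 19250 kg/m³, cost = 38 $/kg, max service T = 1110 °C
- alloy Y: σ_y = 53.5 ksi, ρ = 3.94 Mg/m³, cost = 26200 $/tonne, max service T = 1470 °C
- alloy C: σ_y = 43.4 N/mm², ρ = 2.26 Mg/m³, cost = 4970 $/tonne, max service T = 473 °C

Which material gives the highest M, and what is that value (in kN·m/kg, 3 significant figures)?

alloy C, M = 19.2 kN·m/kg

Screen on constraints: cost ≤ 6.5 $/kg; max service T ≥ 360 °C. Survivors: alloy W, alloy C.
In SI units:
  alloy W: σ_y = 36.60 MPa, ρ = 2550 kg/m³
  alloy C: σ_y = 43.40 MPa, ρ = 2260 kg/m³
  alloy C: M = 19.2 kN·m/kg
  alloy W: M = 14.4 kN·m/kg
Highest index: alloy C.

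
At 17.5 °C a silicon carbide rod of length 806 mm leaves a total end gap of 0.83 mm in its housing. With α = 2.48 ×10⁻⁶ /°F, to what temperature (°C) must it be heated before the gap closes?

248 °C

α = 2.48×10⁻⁶/°F × 9/5 = 4.46×10⁻⁶/K.
α·L₀·ΔT = 0.83 mm ⇒ ΔT = 0.83 / (4.46×10⁻⁶ × 806.0) = 230.7 K.
T = 17.5 + 230.7 = 248.2 °C.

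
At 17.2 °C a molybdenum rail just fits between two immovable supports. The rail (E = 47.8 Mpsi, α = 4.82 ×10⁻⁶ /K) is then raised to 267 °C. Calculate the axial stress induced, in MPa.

397 MPa

E = 47.8 Mpsi = 329.6 GPa.
ΔT = 249.8 K. Constrained thermal stress σ = E·α·ΔT = 329.6×10³ MPa × 4.82×10⁻⁶ × 249.8 = 397 MPa (compressive).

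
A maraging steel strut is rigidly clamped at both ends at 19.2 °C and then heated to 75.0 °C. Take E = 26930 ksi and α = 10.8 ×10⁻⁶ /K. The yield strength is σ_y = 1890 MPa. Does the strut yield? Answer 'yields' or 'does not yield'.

does not yield

E = 26930 ksi = 185.7 GPa.
ΔT = 55.80 K. Constrained thermal stress σ = E·α·ΔT = 185.7×10³ MPa × 10.8×10⁻⁶ × 55.80 = 112 MPa (compressive).
Compare to σ_y = 1890 MPa: σ < σ_y, so it does not yield.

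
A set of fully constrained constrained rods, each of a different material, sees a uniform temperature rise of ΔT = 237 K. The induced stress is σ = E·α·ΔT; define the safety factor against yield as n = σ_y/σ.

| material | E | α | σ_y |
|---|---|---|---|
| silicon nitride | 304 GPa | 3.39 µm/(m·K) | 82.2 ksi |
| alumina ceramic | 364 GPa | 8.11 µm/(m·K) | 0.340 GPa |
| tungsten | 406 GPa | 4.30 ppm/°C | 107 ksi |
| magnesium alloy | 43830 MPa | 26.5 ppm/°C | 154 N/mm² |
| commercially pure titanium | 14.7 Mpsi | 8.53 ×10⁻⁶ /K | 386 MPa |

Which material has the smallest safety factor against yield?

alumina ceramic

In consistent units (E in GPa, α in ×10⁻⁶/K, σ_y in MPa):
  silicon nitride: E = 304.0, α = 3.39, σ_y = 566.7 → σ = 244 MPa, n = 2.32
  alumina ceramic: E = 364.0, α = 8.11, σ_y = 340.0 → σ = 700 MPa, n = 0.486
  tungsten: E = 406.0, α = 4.30, σ_y = 737.7 → σ = 414 MPa, n = 1.78
  magnesium alloy: E = 43.83, α = 26.5, σ_y = 154.0 → σ = 275 MPa, n = 0.559
  commercially pure titanium: E = 101.4, α = 8.53, σ_y = 386.0 → σ = 205 MPa, n = 1.88
Alumina ceramic has the lowest safety factor, n = 0.486.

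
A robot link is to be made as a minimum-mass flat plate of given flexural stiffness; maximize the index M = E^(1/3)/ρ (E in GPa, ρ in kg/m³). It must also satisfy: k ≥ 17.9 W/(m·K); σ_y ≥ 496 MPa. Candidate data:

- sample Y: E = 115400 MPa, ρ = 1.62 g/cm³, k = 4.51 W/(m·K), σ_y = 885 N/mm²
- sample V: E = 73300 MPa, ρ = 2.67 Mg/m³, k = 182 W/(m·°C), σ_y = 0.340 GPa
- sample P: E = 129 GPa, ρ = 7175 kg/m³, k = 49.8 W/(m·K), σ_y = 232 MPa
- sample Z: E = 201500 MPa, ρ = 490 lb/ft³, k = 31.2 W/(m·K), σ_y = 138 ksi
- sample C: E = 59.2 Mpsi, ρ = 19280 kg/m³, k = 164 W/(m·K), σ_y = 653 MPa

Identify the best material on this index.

sample Z

Screen on constraints: k ≥ 17.9 W/(m·K); σ_y ≥ 496 MPa. Survivors: sample Z, sample C.
Putting every candidate on a common basis:
  sample Z: E = 201.5 GPa, ρ = 7849 kg/m³
  sample C: E = 408.2 GPa, ρ = 19280 kg/m³
  sample Z: M = 0.747×10⁻³
  sample C: M = 0.385×10⁻³
Highest index: sample Z.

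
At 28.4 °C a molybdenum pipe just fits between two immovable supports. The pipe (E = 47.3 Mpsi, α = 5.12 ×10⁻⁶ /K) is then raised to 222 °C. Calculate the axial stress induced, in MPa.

323 MPa

E = 47.3 Mpsi = 326.1 GPa.
ΔT = 193.6 K. Constrained thermal stress σ = E·α·ΔT = 326.1×10³ MPa × 5.12×10⁻⁶ × 193.6 = 323 MPa (compressive).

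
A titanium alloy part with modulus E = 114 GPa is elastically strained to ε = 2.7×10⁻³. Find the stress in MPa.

308 MPa

σ = E·ε = 114000 MPa × 2.7×10⁻³ = 308 MPa.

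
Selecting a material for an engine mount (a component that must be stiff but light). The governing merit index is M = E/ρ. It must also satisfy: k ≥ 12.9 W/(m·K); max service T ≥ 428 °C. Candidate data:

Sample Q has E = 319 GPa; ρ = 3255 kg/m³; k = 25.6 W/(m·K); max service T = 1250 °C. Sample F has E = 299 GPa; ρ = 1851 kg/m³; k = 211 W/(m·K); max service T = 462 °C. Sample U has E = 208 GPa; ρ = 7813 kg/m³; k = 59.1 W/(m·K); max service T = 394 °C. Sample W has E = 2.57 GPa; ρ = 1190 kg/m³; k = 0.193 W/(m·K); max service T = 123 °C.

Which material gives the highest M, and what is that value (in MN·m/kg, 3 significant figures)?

Screen on constraints: k ≥ 12.9 W/(m·K); max service T ≥ 428 °C. Survivors: sample Q, sample F.
Evaluate M for each candidate:
  sample F: M = 162 MN·m/kg
  sample Q: M = 98.0 MN·m/kg
Highest index: sample F.

sample F, M = 162 MN·m/kg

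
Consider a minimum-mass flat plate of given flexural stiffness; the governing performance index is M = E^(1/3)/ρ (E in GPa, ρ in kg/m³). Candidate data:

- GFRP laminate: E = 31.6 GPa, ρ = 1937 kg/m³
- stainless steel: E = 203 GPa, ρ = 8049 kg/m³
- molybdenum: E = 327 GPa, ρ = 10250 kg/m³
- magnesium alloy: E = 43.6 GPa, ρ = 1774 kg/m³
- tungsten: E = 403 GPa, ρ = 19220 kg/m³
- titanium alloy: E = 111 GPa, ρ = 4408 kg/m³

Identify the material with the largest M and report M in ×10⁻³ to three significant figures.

magnesium alloy, M = 1.98×10⁻³

Computing M directly (units already consistent):
  magnesium alloy: M = 1.98×10⁻³
  GFRP laminate: M = 1.63×10⁻³
  titanium alloy: M = 1.09×10⁻³
  stainless steel: M = 0.730×10⁻³
  molybdenum: M = 0.672×10⁻³
  tungsten: M = 0.384×10⁻³
Magnesium alloy ranks first.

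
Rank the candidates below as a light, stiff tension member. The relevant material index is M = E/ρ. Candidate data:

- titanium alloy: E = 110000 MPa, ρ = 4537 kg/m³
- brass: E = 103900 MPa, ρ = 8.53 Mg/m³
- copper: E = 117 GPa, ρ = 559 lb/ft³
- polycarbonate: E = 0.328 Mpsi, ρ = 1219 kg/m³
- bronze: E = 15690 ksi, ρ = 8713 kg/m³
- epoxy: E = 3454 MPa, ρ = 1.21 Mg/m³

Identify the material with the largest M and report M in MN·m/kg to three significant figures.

titanium alloy, M = 24.2 MN·m/kg

After converting to SI:
  titanium alloy: E = 110.0 GPa, ρ = 4537 kg/m³
  brass: E = 103.9 GPa, ρ = 8530 kg/m³
  copper: E = 117.0 GPa, ρ = 8954 kg/m³
  polycarbonate: E = 2.261 GPa, ρ = 1219 kg/m³
  bronze: E = 108.2 GPa, ρ = 8713 kg/m³
  epoxy: E = 3.454 GPa, ρ = 1210 kg/m³
  titanium alloy: M = 24.2 MN·m/kg
  copper: M = 13.1 MN·m/kg
  bronze: M = 12.4 MN·m/kg
  brass: M = 12.2 MN·m/kg
  epoxy: M = 2.85 MN·m/kg
  polycarbonate: M = 1.86 MN·m/kg
Highest index: titanium alloy.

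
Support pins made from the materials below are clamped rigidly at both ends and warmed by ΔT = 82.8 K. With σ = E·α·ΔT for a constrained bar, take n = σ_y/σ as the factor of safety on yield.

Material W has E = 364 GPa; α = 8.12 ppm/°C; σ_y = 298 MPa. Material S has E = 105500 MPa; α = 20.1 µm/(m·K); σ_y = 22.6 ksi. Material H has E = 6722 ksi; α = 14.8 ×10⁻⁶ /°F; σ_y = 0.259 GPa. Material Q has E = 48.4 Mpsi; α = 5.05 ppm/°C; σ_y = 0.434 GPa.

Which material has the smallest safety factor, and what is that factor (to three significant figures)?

material S, n = 0.887

Converting E to GPa, α to ×10⁻⁶/K, σ_y to MPa, then σ and n for each:
  material W: E = 364.0, α = 8.12, σ_y = 298.0 → σ = 245 MPa, n = 1.22
  material S: E = 105.5, α = 20.1, σ_y = 155.8 → σ = 176 MPa, n = 0.887
  material H: E = 46.35, α = 26.6, σ_y = 259.0 → σ = 102 MPa, n = 2.53
  material Q: E = 333.7, α = 5.05, σ_y = 434.0 → σ = 140 MPa, n = 3.11
The minimum is material S at n = 0.887.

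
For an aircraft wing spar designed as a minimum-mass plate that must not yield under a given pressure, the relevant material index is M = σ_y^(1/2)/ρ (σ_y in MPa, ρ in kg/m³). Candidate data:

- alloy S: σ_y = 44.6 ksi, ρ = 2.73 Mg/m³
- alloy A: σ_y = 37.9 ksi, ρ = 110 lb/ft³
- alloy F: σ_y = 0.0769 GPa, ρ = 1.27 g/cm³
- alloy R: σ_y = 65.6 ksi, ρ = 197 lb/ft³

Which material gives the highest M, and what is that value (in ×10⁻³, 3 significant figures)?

alloy A, M = 9.17×10⁻³

In SI units:
  alloy S: σ_y = 307.5 MPa, ρ = 2730 kg/m³
  alloy A: σ_y = 261.3 MPa, ρ = 1762 kg/m³
  alloy F: σ_y = 76.90 MPa, ρ = 1270 kg/m³
  alloy R: σ_y = 452.3 MPa, ρ = 3156 kg/m³
  alloy A: M = 9.17×10⁻³
  alloy F: M = 6.90×10⁻³
  alloy R: M = 6.74×10⁻³
  alloy S: M = 6.42×10⁻³
Alloy A has the largest M.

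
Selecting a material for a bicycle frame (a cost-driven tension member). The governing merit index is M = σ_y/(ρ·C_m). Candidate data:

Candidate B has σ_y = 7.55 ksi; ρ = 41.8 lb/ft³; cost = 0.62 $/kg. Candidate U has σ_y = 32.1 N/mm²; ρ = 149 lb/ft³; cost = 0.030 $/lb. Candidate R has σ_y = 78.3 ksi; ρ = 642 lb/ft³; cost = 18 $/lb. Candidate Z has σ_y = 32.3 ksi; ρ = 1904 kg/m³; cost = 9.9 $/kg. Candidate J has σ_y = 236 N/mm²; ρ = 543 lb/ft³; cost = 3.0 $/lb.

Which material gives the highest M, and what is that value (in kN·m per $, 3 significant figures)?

candidate U, M = 203 kN·m per $

Normalizing units and computing the index:
  candidate B: σ_y = 52.06 MPa, ρ = 669.6 kg/m³, cost = 0.6200 $/kg
  candidate U: σ_y = 32.10 MPa, ρ = 2387 kg/m³, cost = 0.06614 $/kg
  candidate R: σ_y = 539.9 MPa, ρ = 10280 kg/m³, cost = 39.68 $/kg
  candidate Z: σ_y = 222.7 MPa, ρ = 1904 kg/m³, cost = 9.900 $/kg
  candidate J: σ_y = 236.0 MPa, ρ = 8698 kg/m³, cost = 6.614 $/kg
  candidate U: M = 203 kN·m per $
  candidate B: M = 125 kN·m per $
  candidate Z: M = 11.8 kN·m per $
  candidate J: M = 4.10 kN·m per $
  candidate R: M = 1.32 kN·m per $
Candidate U has the largest M.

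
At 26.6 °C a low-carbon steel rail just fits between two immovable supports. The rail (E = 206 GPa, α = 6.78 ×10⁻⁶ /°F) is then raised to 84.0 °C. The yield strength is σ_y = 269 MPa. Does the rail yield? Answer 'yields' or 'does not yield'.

does not yield

α = 6.78×10⁻⁶/°F × 9/5 = 12.2×10⁻⁶/K.
ΔT = 57.40 K. Constrained thermal stress σ = E·α·ΔT = 206.0×10³ MPa × 12.2×10⁻⁶ × 57.40 = 144 MPa (compressive).
Compare to σ_y = 269 MPa: σ < σ_y, so it does not yield.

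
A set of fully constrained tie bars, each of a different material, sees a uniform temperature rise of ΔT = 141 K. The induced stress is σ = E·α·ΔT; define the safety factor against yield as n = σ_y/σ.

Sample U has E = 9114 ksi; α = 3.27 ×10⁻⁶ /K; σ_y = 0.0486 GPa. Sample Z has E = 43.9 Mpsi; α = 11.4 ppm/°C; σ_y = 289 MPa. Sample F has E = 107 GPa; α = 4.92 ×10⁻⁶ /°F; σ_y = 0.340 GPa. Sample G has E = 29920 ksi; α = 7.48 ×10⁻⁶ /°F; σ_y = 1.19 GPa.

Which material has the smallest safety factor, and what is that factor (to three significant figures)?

sample Z, n = 0.594

Converting E to GPa, α to ×10⁻⁶/K, σ_y to MPa, then σ and n for each:
  sample U: E = 62.84, α = 3.27, σ_y = 48.60 → σ = 29.0 MPa, n = 1.68
  sample Z: E = 302.7, α = 11.4, σ_y = 289.0 → σ = 487 MPa, n = 0.594
  sample F: E = 107.0, α = 8.86, σ_y = 340.0 → σ = 134 MPa, n = 2.54
  sample G: E = 206.3, α = 13.5, σ_y = 1190 → σ = 392 MPa, n = 3.04
Smallest n: sample Z with n = 0.594.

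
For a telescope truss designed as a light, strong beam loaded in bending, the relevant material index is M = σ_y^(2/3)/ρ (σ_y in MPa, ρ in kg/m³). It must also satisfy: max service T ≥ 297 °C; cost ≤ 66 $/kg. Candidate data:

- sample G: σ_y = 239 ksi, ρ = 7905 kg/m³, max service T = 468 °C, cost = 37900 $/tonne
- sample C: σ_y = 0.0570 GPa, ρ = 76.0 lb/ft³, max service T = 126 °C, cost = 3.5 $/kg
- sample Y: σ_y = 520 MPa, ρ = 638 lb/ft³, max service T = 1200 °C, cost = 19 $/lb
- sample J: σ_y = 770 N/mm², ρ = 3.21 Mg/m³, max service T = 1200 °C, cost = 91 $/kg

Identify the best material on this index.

Screen on constraints: max service T ≥ 297 °C; cost ≤ 66 $/kg. Survivors: sample G, sample Y.
Convert each candidate to consistent units, then evaluate M:
  sample G: σ_y = 1648 MPa, ρ = 7905 kg/m³
  sample Y: σ_y = 520.0 MPa, ρ = 10220 kg/m³
  sample G: M = 17.6×10⁻³
  sample Y: M = 6.33×10⁻³
Sample G ranks first.

sample G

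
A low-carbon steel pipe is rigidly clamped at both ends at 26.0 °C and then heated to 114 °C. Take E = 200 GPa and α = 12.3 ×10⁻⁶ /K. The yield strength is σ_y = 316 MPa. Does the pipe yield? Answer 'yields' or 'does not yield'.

does not yield

ΔT = 88.00 K. Constrained thermal stress σ = E·α·ΔT = 200.0×10³ MPa × 12.3×10⁻⁶ × 88.00 = 216 MPa (compressive).
Compare to σ_y = 316 MPa: σ < σ_y, so it does not yield.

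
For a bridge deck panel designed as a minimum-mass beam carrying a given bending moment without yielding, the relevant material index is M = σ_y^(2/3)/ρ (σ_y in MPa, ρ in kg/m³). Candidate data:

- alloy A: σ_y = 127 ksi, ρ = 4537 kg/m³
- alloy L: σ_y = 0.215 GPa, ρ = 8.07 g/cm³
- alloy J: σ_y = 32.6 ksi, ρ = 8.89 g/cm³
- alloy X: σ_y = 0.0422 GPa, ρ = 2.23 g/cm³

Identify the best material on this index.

alloy A

Normalizing units and computing the index:
  alloy A: σ_y = 875.6 MPa, ρ = 4537 kg/m³
  alloy L: σ_y = 215.0 MPa, ρ = 8070 kg/m³
  alloy J: σ_y = 224.8 MPa, ρ = 8890 kg/m³
  alloy X: σ_y = 42.20 MPa, ρ = 2230 kg/m³
  alloy A: M = 20.2×10⁻³
  alloy X: M = 5.44×10⁻³
  alloy L: M = 4.45×10⁻³
  alloy J: M = 4.16×10⁻³
Highest index: alloy A.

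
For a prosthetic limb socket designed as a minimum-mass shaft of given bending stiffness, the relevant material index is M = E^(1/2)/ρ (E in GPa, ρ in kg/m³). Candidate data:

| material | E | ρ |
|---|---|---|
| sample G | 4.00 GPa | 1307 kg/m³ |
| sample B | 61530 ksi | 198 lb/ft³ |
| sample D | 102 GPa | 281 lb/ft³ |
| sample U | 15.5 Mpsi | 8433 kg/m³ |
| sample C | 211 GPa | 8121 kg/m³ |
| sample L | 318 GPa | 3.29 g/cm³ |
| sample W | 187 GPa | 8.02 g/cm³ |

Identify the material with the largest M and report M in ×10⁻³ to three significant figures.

After converting to SI:
  sample G: E = 4.000 GPa, ρ = 1307 kg/m³
  sample B: E = 424.2 GPa, ρ = 3172 kg/m³
  sample D: E = 102.0 GPa, ρ = 4501 kg/m³
  sample U: E = 106.9 GPa, ρ = 8433 kg/m³
  sample C: E = 211.0 GPa, ρ = 8121 kg/m³
  sample L: E = 318.0 GPa, ρ = 3290 kg/m³
  sample W: E = 187.0 GPa, ρ = 8020 kg/m³
  sample B: M = 6.49×10⁻³
  sample L: M = 5.42×10⁻³
  sample D: M = 2.24×10⁻³
  sample C: M = 1.79×10⁻³
  sample W: M = 1.71×10⁻³
  sample G: M = 1.53×10⁻³
  sample U: M = 1.23×10⁻³
Sample B ranks first.

sample B, M = 6.49×10⁻³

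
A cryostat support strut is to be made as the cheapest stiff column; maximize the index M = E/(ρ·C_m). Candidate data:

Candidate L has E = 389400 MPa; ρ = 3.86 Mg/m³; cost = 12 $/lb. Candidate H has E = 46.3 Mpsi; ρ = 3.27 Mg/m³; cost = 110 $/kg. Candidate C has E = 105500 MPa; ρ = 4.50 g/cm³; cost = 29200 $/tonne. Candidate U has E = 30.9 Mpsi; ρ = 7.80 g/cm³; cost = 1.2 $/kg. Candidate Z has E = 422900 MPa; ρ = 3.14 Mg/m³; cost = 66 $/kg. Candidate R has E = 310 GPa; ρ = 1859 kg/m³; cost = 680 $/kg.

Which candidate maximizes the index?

Putting every candidate on a common basis:
  candidate L: E = 389.4 GPa, ρ = 3860 kg/m³, cost = 26.46 $/kg
  candidate H: E = 319.2 GPa, ρ = 3270 kg/m³, cost = 110.0 $/kg
  candidate C: E = 105.5 GPa, ρ = 4500 kg/m³, cost = 29.20 $/kg
  candidate U: E = 213.0 GPa, ρ = 7800 kg/m³, cost = 1.200 $/kg
  candidate Z: E = 422.9 GPa, ρ = 3140 kg/m³, cost = 66.00 $/kg
  candidate R: E = 310.0 GPa, ρ = 1859 kg/m³, cost = 680.0 $/kg
  candidate U: M = 22.8 MN·m per $
  candidate L: M = 3.81 MN·m per $
  candidate Z: M = 2.04 MN·m per $
  candidate H: M = 0.887 MN·m per $
  candidate C: M = 0.803 MN·m per $
  candidate R: M = 0.245 MN·m per $
Candidate U ranks first.

candidate U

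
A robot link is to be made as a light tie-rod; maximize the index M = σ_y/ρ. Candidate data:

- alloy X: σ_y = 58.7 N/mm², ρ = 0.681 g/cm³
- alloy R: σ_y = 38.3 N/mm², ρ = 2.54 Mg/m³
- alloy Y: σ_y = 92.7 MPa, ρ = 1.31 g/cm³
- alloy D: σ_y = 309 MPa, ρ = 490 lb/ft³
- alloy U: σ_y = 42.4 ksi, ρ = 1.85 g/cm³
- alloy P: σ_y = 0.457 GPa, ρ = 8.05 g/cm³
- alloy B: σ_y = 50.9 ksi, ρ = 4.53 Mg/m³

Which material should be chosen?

alloy U

Normalizing units and computing the index:
  alloy X: σ_y = 58.70 MPa, ρ = 681.0 kg/m³
  alloy R: σ_y = 38.30 MPa, ρ = 2540 kg/m³
  alloy Y: σ_y = 92.70 MPa, ρ = 1310 kg/m³
  alloy D: σ_y = 309.0 MPa, ρ = 7849 kg/m³
  alloy U: σ_y = 292.3 MPa, ρ = 1850 kg/m³
  alloy P: σ_y = 457.0 MPa, ρ = 8050 kg/m³
  alloy B: σ_y = 350.9 MPa, ρ = 4530 kg/m³
  alloy U: M = 158 kN·m/kg
  alloy X: M = 86.2 kN·m/kg
  alloy B: M = 77.5 kN·m/kg
  alloy Y: M = 70.8 kN·m/kg
  alloy P: M = 56.8 kN·m/kg
  alloy D: M = 39.4 kN·m/kg
  alloy R: M = 15.1 kN·m/kg
Highest index: alloy U.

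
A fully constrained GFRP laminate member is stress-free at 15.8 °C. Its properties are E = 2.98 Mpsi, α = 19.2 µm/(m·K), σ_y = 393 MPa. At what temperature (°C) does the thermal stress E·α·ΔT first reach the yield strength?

1010 °C

E = 2.98 Mpsi = 20.55 GPa.
E·α·ΔT = 393.0 MPa ⇒ ΔT = 393.0 / (20.55×10³ × 19.2×10⁻⁶) = 996.2 K.
T = 15.8 + 996.2 = 1012 °C.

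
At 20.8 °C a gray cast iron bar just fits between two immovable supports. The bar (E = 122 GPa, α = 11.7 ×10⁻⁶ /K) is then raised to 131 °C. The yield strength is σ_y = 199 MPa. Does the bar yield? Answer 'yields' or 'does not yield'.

does not yield

ΔT = 110.2 K. Constrained thermal stress σ = E·α·ΔT = 122.0×10³ MPa × 11.7×10⁻⁶ × 110.2 = 157 MPa (compressive).
Compare to σ_y = 199 MPa: σ < σ_y, so it does not yield.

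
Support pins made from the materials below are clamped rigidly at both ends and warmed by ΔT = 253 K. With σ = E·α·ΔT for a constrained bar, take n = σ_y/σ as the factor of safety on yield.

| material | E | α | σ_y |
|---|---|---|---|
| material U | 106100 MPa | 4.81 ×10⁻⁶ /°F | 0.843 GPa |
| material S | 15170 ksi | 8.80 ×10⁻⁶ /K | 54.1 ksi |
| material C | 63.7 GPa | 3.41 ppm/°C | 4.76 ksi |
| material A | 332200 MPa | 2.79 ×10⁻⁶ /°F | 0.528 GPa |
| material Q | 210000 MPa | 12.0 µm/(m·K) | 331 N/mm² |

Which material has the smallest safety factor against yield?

material Q

Per material, after unit conversion:
  material U: E = 106.1, α = 8.66, σ_y = 843.0 → σ = 232 MPa, n = 3.63
  material S: E = 104.6, α = 8.80, σ_y = 373.0 → σ = 233 MPa, n = 1.60
  material C: E = 63.70, α = 3.41, σ_y = 32.82 → σ = 55.0 MPa, n = 0.597
  material A: E = 332.2, α = 5.02, σ_y = 528.0 → σ = 422 MPa, n = 1.25
  material Q: E = 210.0, α = 12.0, σ_y = 331.0 → σ = 638 MPa, n = 0.519
Material Q has the lowest safety factor, n = 0.519.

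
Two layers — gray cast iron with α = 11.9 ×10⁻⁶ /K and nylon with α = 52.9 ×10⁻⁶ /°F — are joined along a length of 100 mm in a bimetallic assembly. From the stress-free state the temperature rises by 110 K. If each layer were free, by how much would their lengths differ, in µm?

917 µm

nylon: α = 52.9×10⁻⁶/°F × 9/5 = 95.2×10⁻⁶/K.
Δα = |11.9 − 95.2|×10⁻⁶/K = 83.3×10⁻⁶/K.
ΔL_mismatch = Δα·L·ΔT = 83.3×10⁻⁶ × 100.0 mm × 110.0 K = 917 µm.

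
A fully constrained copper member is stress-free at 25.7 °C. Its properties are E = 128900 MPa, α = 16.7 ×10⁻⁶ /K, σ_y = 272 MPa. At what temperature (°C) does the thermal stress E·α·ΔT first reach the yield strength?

E = 128900 MPa = 128.9 GPa.
E·α·ΔT = 272.0 MPa ⇒ ΔT = 272.0 / (128.9×10³ × 16.7×10⁻⁶) = 126.4 K.
T = 25.7 + 126.4 = 152.1 °C.

152 °C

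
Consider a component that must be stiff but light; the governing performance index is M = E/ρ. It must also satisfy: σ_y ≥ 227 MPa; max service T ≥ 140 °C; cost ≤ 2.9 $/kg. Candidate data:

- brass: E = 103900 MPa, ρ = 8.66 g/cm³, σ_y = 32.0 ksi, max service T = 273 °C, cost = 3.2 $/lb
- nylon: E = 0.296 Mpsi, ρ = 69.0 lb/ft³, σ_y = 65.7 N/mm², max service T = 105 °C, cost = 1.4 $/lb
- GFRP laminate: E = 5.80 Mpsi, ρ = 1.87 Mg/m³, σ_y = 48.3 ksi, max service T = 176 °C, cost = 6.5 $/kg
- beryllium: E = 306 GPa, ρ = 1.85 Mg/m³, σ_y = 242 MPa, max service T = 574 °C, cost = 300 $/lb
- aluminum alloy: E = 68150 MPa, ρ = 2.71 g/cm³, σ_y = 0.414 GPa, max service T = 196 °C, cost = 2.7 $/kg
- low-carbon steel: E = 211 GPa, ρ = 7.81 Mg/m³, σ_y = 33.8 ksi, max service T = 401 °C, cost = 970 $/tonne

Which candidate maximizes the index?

low-carbon steel

Screen on constraints: σ_y ≥ 227 MPa; max service T ≥ 140 °C; cost ≤ 2.9 $/kg. Survivors: aluminum alloy, low-carbon steel.
Normalizing units and computing the index:
  aluminum alloy: E = 68.15 GPa, ρ = 2710 kg/m³
  low-carbon steel: E = 211.0 GPa, ρ = 7810 kg/m³
  low-carbon steel: M = 27.0 MN·m/kg
  aluminum alloy: M = 25.1 MN·m/kg
Low-carbon steel has the largest M.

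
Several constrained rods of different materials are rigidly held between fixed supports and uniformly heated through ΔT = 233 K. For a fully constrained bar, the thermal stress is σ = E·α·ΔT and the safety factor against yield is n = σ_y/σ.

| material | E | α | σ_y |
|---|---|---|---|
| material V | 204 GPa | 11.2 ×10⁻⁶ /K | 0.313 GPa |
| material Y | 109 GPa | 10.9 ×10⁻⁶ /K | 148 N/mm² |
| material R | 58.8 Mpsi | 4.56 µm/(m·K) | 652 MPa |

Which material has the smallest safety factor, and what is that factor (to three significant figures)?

Per material, after unit conversion:
  material V: E = 204.0, α = 11.2, σ_y = 313.0 → σ = 532 MPa, n = 0.588
  material Y: E = 109.0, α = 10.9, σ_y = 148.0 → σ = 277 MPa, n = 0.535
  material R: E = 405.4, α = 4.56, σ_y = 652.0 → σ = 431 MPa, n = 1.51
Smallest n: material Y with n = 0.535.

material Y, n = 0.535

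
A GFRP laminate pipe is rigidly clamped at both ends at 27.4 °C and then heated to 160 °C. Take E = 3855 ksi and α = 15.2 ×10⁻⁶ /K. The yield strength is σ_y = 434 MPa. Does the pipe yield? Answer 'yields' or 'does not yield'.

E = 3855 ksi = 26.58 GPa.
ΔT = 132.6 K. Constrained thermal stress σ = E·α·ΔT = 26.58×10³ MPa × 15.2×10⁻⁶ × 132.6 = 53.6 MPa (compressive).
Compare to σ_y = 434 MPa: σ < σ_y, so it does not yield.

does not yield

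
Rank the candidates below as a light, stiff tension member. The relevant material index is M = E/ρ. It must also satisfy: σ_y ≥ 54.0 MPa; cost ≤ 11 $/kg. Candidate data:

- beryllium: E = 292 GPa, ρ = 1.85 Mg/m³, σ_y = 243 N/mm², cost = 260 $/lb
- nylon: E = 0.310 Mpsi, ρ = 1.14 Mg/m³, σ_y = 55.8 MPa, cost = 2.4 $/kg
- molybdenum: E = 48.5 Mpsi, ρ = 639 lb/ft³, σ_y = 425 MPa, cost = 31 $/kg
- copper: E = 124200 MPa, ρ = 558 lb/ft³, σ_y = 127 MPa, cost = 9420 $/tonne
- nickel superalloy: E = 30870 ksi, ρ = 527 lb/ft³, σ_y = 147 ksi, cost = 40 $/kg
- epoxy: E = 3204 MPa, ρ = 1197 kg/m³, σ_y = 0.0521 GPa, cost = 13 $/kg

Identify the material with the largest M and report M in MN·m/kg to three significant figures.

Screen on constraints: σ_y ≥ 54.0 MPa; cost ≤ 11 $/kg. Survivors: nylon, copper.
Convert each candidate to consistent units, then evaluate M:
  nylon: E = 2.137 GPa, ρ = 1140 kg/m³
  copper: E = 124.2 GPa, ρ = 8938 kg/m³
  copper: M = 13.9 MN·m/kg
  nylon: M = 1.87 MN·m/kg
The maximum is for copper.

copper, M = 13.9 MN·m/kg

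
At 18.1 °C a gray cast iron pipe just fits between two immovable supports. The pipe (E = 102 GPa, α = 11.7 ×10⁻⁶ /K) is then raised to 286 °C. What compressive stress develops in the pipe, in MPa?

320 MPa

ΔT = 267.9 K. Constrained thermal stress σ = E·α·ΔT = 102.0×10³ MPa × 11.7×10⁻⁶ × 267.9 = 320 MPa (compressive).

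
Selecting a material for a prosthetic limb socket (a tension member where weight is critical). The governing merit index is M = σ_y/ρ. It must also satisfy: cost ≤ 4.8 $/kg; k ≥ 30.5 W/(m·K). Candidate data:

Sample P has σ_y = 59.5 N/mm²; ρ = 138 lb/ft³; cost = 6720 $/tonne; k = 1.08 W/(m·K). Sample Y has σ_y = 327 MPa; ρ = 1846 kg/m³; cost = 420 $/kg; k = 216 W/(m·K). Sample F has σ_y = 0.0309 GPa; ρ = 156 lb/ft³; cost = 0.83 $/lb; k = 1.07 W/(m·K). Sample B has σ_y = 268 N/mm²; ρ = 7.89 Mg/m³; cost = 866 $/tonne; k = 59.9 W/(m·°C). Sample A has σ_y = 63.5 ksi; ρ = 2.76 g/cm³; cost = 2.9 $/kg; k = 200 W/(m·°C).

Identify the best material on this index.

Screen on constraints: cost ≤ 4.8 $/kg; k ≥ 30.5 W/(m·K). Survivors: sample B, sample A.
In SI units:
  sample B: σ_y = 268.0 MPa, ρ = 7890 kg/m³
  sample A: σ_y = 437.8 MPa, ρ = 2760 kg/m³
  sample A: M = 159 kN·m/kg
  sample B: M = 34.0 kN·m/kg
Highest index: sample A.

sample A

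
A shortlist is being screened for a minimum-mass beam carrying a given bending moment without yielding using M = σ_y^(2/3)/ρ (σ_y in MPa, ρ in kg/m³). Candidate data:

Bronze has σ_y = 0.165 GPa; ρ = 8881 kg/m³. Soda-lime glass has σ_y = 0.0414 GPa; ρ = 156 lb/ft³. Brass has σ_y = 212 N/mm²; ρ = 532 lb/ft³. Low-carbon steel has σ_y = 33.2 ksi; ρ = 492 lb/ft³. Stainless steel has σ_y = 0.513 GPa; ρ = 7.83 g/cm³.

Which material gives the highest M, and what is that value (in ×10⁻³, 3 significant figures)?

Convert each candidate to consistent units, then evaluate M:
  bronze: σ_y = 165.0 MPa, ρ = 8881 kg/m³
  soda-lime glass: σ_y = 41.40 MPa, ρ = 2499 kg/m³
  brass: σ_y = 212.0 MPa, ρ = 8522 kg/m³
  low-carbon steel: σ_y = 228.9 MPa, ρ = 7881 kg/m³
  stainless steel: σ_y = 513.0 MPa, ρ = 7830 kg/m³
  stainless steel: M = 8.18×10⁻³
  soda-lime glass: M = 4.79×10⁻³
  low-carbon steel: M = 4.75×10⁻³
  brass: M = 4.17×10⁻³
  bronze: M = 3.39×10⁻³
Stainless steel ranks first.

stainless steel, M = 8.18×10⁻³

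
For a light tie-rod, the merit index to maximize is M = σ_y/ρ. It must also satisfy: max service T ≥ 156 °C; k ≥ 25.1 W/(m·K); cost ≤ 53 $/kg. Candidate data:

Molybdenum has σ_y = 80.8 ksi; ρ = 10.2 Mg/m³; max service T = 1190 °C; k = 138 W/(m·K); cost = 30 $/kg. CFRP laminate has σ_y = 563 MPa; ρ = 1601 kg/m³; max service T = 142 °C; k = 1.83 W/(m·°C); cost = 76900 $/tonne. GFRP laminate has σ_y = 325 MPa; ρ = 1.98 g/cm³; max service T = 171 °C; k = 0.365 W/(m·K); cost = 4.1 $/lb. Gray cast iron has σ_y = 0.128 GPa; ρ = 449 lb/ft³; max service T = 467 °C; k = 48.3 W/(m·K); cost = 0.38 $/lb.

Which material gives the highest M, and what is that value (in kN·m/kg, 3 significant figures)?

Screen on constraints: max service T ≥ 156 °C; k ≥ 25.1 W/(m·K); cost ≤ 53 $/kg. Survivors: molybdenum, gray cast iron.
Putting every candidate on a common basis:
  molybdenum: σ_y = 557.1 MPa, ρ = 10200 kg/m³
  gray cast iron: σ_y = 128.0 MPa, ρ = 7192 kg/m³
  molybdenum: M = 54.6 kN·m/kg
  gray cast iron: M = 17.8 kN·m/kg
The maximum is for molybdenum.

molybdenum, M = 54.6 kN·m/kg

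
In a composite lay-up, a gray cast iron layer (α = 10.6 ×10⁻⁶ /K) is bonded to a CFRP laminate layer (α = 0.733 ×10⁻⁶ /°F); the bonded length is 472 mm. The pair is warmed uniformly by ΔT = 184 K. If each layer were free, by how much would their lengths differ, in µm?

806 µm

CFRP laminate: α = 0.733×10⁻⁶/°F × 9/5 = 1.32×10⁻⁶/K.
Δα = |10.6 − 1.32|×10⁻⁶/K = 9.28×10⁻⁶/K.
ΔL_mismatch = Δα·L·ΔT = 9.28×10⁻⁶ × 472.0 mm × 184.0 K = 806 µm.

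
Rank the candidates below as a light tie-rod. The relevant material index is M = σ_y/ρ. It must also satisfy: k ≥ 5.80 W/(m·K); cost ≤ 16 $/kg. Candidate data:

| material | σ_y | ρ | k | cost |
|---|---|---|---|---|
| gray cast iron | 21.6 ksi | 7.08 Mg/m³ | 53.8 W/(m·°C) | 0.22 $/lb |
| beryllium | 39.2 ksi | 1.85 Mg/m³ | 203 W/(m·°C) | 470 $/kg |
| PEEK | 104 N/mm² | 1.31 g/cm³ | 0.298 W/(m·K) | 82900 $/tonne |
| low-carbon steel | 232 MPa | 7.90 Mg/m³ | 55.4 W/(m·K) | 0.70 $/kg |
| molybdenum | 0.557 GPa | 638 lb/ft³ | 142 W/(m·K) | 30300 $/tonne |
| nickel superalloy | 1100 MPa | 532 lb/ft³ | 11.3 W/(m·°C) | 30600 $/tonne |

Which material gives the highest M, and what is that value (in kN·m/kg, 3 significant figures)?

Screen on constraints: k ≥ 5.80 W/(m·K); cost ≤ 16 $/kg. Survivors: gray cast iron, low-carbon steel.
After converting to SI:
  gray cast iron: σ_y = 148.9 MPa, ρ = 7080 kg/m³
  low-carbon steel: σ_y = 232.0 MPa, ρ = 7900 kg/m³
  low-carbon steel: M = 29.4 kN·m/kg
  gray cast iron: M = 21.0 kN·m/kg
Low-carbon steel has the largest M.

low-carbon steel, M = 29.4 kN·m/kg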